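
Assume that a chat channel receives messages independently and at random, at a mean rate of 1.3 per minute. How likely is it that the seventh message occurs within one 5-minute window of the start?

0.4735

Over the interval, μ = 1.3 × 5 = 6.5 (a 5-minute window = 5 minutes).
The seventh arrival falls in the interval iff at least 7 events occur there: P(S_7 ≤ t) = P(N ≥ 7) = 1 − P(N ≤ 6) ≈ 0.4735.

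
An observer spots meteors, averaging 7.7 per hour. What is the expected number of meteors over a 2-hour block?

15.4

E[N] = λt = 7.7 × 2 = 15.4 (a 2-hour block = 2 hours).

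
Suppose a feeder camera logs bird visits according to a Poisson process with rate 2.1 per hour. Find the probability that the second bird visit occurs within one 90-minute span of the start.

Over the interval, μ = 2.1 × 1.5 = 3.15 (a 90-minute span = 1.5 hours).
The second arrival falls in the interval iff at least 2 events occur there: P(S_2 ≤ t) = P(N ≥ 2) = 1 − P(N ≤ 1) ≈ 0.8222.

0.8222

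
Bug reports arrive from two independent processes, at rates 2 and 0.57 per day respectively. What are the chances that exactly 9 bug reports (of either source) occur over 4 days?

0.1212

Independent Poisson processes superpose: combined rate λ = 2 + 0.57 = 2.57 per day.
Over the interval, μ = 2.57 × 4 = 10.28 (4 days).
P(N = 9) = e^(−10.28) · 10.28^9/9! ≈ 0.1212.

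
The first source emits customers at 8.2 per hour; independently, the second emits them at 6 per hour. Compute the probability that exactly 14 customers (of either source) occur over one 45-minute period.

0.0657

Independent Poisson processes superpose: combined rate λ = 8.2 + 6 = 14.2 per hour.
Over the interval, μ = 14.2 × 0.75 = 10.65 (a 45-minute period = 0.75 hours).
P(N = 14) = e^(−10.65) · 10.65^14/14! ≈ 0.0657.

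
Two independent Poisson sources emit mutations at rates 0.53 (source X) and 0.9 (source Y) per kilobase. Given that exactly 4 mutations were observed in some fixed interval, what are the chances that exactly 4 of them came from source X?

Given the total, each event is independently from source X with probability p = λ_X/(λ_X+λ_Y) = 0.53/1.43 ≈ 0.3706.
So K ~ Binomial(4, 0.53/1.43): P(K = 4) = C(4,4) · (0.53/1.43)^4 · (0.9/1.43)^0 ≈ 0.0189.

0.0189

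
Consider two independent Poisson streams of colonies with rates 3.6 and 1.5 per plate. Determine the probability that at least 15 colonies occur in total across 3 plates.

0.5647

Independent Poisson processes superpose: combined rate λ = 3.6 + 1.5 = 5.1 per plate.
Over the interval, μ = 5.1 × 3 = 15.3 (3 plates).
P(N ≥ 15) = 1 − P(N ≤ 14) ≈ 0.5647.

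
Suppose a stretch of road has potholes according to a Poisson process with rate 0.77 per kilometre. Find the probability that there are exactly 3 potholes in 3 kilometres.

Over the interval, μ = 0.77 × 3 = 2.31 (3 kilometres).
P(N = 3) = e^(−μ) μ^3/3! = e^(−2.31) · 2.31^3/6 ≈ 0.2039.

0.2039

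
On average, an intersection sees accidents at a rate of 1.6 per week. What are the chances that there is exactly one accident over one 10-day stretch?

Over the interval, μ = 1.6 × 10/7 ≈ 2.28571 (a 10-day stretch = 10/7 weeks).
P(N = 1) = e^(−μ) μ^1/1! = e^(−2.28571) · 2.28571^1/1 ≈ 0.2325.

0.2325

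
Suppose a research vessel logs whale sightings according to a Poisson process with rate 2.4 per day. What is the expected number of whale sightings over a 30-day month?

E[N] = λt = 2.4 × 30 = 72 (a 30-day month = 30 days).

72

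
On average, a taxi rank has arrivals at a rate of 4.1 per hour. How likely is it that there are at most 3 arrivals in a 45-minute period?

0.6304

Over the interval, μ = 4.1 × 0.75 = 3.075 (a 45-minute period = 0.75 hours).
P(N ≤ 3) = Σ_{j=0}^{3} e^(−μ) μ^j/j! ≈ 0.6304.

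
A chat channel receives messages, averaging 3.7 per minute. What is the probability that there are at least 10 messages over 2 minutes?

Over the interval, μ = 3.7 × 2 = 7.4 (2 minutes).
P(N ≥ 10) = 1 − P(N ≤ 9) = 1 − Σ_{j=0}^{9} e^(−μ) μ^j/j! ≈ 0.2123.

0.2123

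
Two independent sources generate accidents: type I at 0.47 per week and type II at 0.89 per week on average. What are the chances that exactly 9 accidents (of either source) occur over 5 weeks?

Independent Poisson processes superpose: combined rate λ = 0.47 + 0.89 = 1.36 per week.
Over the interval, μ = 1.36 × 5 = 6.8 (5 weeks).
P(N = 9) = e^(−6.8) · 6.8^9/9! ≈ 0.0954.

0.0954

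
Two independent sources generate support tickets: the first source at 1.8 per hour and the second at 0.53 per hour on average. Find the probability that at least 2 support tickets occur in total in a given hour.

Independent Poisson processes superpose: combined rate λ = 1.8 + 0.53 = 2.33 per hour.
So μ = 2.33.
P(N ≥ 2) = 1 − P(N ≤ 1) ≈ 0.6760.

0.6760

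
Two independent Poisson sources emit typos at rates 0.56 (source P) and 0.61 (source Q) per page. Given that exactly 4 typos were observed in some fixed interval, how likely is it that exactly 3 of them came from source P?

Given the total, each event is independently from source P with probability p = λ_P/(λ_P+λ_Q) = 0.56/1.17 ≈ 0.4786.
So K ~ Binomial(4, 0.56/1.17): P(K = 3) = C(4,3) · (0.56/1.17)^3 · (0.61/1.17)^1 ≈ 0.2287.

0.2287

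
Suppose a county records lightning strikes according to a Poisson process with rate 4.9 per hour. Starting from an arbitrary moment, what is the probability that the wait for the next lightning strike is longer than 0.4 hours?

0.1409

The wait for the next event is exponential with rate λ = 4.9 per hour.
P(T > 0.4) = e^(−λt) = e^(−4.9 × 0.4) = e^(−1.96) ≈ 0.1409.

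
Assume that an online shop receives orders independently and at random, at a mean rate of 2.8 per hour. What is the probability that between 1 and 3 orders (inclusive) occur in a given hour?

With mean μ = 2.8 per hour,
P(1 ≤ N ≤ 3) = Σ_{j=1}^{3} e^(−2.8) · 2.8^j/j! ≈ 0.6311.

0.6311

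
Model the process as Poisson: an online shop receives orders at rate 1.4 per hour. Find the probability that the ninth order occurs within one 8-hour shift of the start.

0.7853

Over the interval, μ = 1.4 × 8 = 11.2 (an 8-hour shift = 8 hours).
The ninth arrival falls in the interval iff at least 9 events occur there: P(S_9 ≤ t) = P(N ≥ 9) = 1 − P(N ≤ 8) ≈ 0.7853.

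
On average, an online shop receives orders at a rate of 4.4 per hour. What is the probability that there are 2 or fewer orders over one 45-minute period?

0.3594

Over the interval, μ = 4.4 × 0.75 = 3.3 (a 45-minute period = 0.75 hours).
P(N ≤ 2) = Σ_{j=0}^{2} e^(−μ) μ^j/j! ≈ 0.3594.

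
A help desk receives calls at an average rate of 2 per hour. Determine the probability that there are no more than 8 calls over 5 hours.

0.3328

Over the interval, μ = 2 × 5 = 10 (5 hours).
P(N ≤ 8) = Σ_{j=0}^{8} e^(−μ) μ^j/j! ≈ 0.3328.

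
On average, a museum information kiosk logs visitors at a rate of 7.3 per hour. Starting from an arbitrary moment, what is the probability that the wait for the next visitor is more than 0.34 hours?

The wait for the next event is exponential with rate λ = 7.3 per hour.
P(T > 0.34) = e^(−λt) = e^(−7.3 × 0.34) = e^(−2.482) ≈ 0.0836.

0.0836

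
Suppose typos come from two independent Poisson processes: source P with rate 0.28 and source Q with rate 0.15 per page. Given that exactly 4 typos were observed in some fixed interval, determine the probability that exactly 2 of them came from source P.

Given the total, each event is independently from source P with probability p = λ_P/(λ_P+λ_Q) = 0.28/0.43 ≈ 0.6512.
So K ~ Binomial(4, 0.28/0.43): P(K = 2) = C(4,2) · (0.28/0.43)^2 · (0.15/0.43)^2 ≈ 0.3096.

0.3096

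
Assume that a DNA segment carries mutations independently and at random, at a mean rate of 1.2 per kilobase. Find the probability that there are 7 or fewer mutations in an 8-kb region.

0.2584

Over the interval, μ = 1.2 × 8 = 9.6 (an 8-kb region = 8 kilobases).
P(N ≤ 7) = Σ_{j=0}^{7} e^(−μ) μ^j/j! ≈ 0.2584.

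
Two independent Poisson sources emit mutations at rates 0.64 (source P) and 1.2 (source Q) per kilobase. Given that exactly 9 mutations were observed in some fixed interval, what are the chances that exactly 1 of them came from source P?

Given the total, each event is independently from source P with probability p = λ_P/(λ_P+λ_Q) = 0.64/1.84 ≈ 0.3478.
So K ~ Binomial(9, 0.64/1.84): P(K = 1) = C(9,1) · (0.64/1.84)^1 · (1.2/1.84)^8 ≈ 0.1025.

0.1025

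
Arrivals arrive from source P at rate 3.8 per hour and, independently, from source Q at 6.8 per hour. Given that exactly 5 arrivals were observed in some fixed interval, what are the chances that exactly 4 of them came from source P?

Given the total, each event is independently from source P with probability p = λ_P/(λ_P+λ_Q) = 3.8/10.6 ≈ 0.3585.
So K ~ Binomial(5, 3.8/10.6): P(K = 4) = C(5,4) · (3.8/10.6)^4 · (6.8/10.6)^1 ≈ 0.0530.

0.0530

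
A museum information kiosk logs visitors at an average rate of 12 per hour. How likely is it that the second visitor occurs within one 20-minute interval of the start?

Over the interval, μ = 12 × 1/3 = 4 (a 20-minute interval = 1/3 hours).
The second arrival falls in the interval iff at least 2 events occur there: P(S_2 ≤ t) = P(N ≥ 2) = 1 − P(N ≤ 1) ≈ 0.9084.

0.9084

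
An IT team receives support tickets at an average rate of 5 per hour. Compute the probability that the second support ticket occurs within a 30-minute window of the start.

0.7127

Over the interval, μ = 5 × 0.5 = 2.5 (a 30-minute window = 0.5 hours).
The second arrival falls in the interval iff at least 2 events occur there: P(S_2 ≤ t) = P(N ≥ 2) = 1 − P(N ≤ 1) ≈ 0.7127.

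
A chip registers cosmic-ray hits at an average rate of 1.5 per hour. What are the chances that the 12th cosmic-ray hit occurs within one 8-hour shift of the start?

Over the interval, μ = 1.5 × 8 = 12 (an 8-hour shift = 8 hours).
The 12th arrival falls in the interval iff at least 12 events occur there: P(S_12 ≤ t) = P(N ≥ 12) = 1 − P(N ≤ 11) ≈ 0.5384.

0.5384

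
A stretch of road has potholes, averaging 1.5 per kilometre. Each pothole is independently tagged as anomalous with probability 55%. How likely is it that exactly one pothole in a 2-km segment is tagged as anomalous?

Thinning: the potholes that are tagged as anomalous themselves form a Poisson process with rate 0.55 × 1.5 = 0.825 per kilometre.
Over the interval, μ = 0.825 × 2 = 1.65 (a 2-km segment = 2 kilometres).
P(N = 1) = e^(−1.65) · 1.65^1/1! ≈ 0.3169.

0.3169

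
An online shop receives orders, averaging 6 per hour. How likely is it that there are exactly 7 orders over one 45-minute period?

Over the interval, μ = 6 × 0.75 = 4.5 (a 45-minute period = 0.75 hours).
P(N = 7) = e^(−μ) μ^7/7! = e^(−4.5) · 4.5^7/5040 ≈ 0.0824.

0.0824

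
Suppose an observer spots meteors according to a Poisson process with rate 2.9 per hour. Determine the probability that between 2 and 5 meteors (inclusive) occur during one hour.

0.7112

With mean μ = 2.9 per hour,
P(2 ≤ N ≤ 5) = Σ_{j=2}^{5} e^(−2.9) · 2.9^j/j! ≈ 0.7112.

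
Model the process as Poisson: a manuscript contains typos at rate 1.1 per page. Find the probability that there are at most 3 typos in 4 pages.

Over the interval, μ = 1.1 × 4 = 4.4 (4 pages).
P(N ≤ 3) = Σ_{j=0}^{3} e^(−μ) μ^j/j! ≈ 0.3594.

0.3594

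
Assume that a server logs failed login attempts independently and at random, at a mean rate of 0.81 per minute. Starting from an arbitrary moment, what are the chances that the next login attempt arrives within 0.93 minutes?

0.5292

Inter-arrival times are exponential with rate λ = 0.81 per minute.
P(T ≤ 0.93) = 1 − e^(−λt) = 1 − e^(−0.81 × 0.93) = 1 − e^(−0.7533) ≈ 0.5292.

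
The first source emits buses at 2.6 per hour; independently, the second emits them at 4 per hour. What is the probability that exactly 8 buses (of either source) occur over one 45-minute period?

0.0633

Independent Poisson processes superpose: combined rate λ = 2.6 + 4 = 6.6 per hour.
Over the interval, μ = 6.6 × 0.75 = 4.95 (a 45-minute period = 0.75 hours).
P(N = 8) = e^(−4.95) · 4.95^8/8! ≈ 0.0633.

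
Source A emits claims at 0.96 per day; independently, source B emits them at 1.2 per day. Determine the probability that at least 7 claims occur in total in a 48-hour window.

Independent Poisson processes superpose: combined rate λ = 0.96 + 1.2 = 2.16 per day.
Over the interval, μ = 2.16 × 2 = 4.32 (a 48-hour window = 2 days).
P(N ≥ 7) = 1 − P(N ≤ 6) ≈ 0.1466.

0.1466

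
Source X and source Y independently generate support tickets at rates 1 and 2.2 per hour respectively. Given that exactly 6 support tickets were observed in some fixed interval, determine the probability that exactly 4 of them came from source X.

Given the total, each event is independently from source X with probability p = λ_X/(λ_X+λ_Y) = 1/3.2 = 0.3125.
So K ~ Binomial(6, 1/3.2): P(K = 4) = C(6,4) · (1/3.2)^4 · (2.2/3.2)^2 ≈ 0.0676.

0.0676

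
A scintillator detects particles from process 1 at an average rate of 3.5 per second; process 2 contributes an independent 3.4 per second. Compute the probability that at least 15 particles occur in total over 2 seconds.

0.4084

Independent Poisson processes superpose: combined rate λ = 3.5 + 3.4 = 6.9 per second.
Over the interval, μ = 6.9 × 2 = 13.8 (2 seconds).
P(N ≥ 15) = 1 − P(N ≤ 14) ≈ 0.4084.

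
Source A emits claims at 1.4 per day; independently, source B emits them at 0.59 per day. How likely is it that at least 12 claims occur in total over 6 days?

0.5315

Independent Poisson processes superpose: combined rate λ = 1.4 + 0.59 = 1.99 per day.
Over the interval, μ = 1.99 × 6 = 11.94 (6 days).
P(N ≥ 12) = 1 − P(N ≤ 11) ≈ 0.5315.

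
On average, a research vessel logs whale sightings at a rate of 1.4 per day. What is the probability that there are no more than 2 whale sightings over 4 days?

0.0824

Over the interval, μ = 1.4 × 4 = 5.6 (4 days).
P(N ≤ 2) = Σ_{j=0}^{2} e^(−μ) μ^j/j! ≈ 0.0824.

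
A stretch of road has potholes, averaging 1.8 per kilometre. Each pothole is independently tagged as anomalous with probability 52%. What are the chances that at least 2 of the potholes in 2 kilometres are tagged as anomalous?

Thinning: the potholes that are tagged as anomalous themselves form a Poisson process with rate 0.52 × 1.8 = 0.936 per kilometre.
Over the interval, μ = 0.936 × 2 = 1.872 (2 kilometres).
P(N ≥ 2) = 1 − P(N ≤ 1) ≈ 0.5582.

0.5582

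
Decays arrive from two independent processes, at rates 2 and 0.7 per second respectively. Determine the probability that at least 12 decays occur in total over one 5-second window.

0.6955

Independent Poisson processes superpose: combined rate λ = 2 + 0.7 = 2.7 per second.
Over the interval, μ = 2.7 × 5 = 13.5 (a 5-second window = 5 seconds).
P(N ≥ 12) = 1 − P(N ≤ 11) ≈ 0.6955.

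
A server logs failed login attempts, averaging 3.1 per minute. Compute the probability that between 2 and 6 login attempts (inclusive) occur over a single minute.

0.7765

With mean μ = 3.1 per minute,
P(2 ≤ N ≤ 6) = Σ_{j=2}^{6} e^(−3.1) · 3.1^j/j! ≈ 0.7765.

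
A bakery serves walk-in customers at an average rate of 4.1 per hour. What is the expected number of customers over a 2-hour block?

8.2

E[N] = λt = 4.1 × 2 = 8.2 (a 2-hour block = 2 hours).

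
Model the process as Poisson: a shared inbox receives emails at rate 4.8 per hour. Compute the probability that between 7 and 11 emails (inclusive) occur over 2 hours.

0.5838

Over the interval, μ = 4.8 × 2 = 9.6 (2 hours).
P(7 ≤ N ≤ 11) = Σ_{j=7}^{11} e^(−9.6) · 9.6^j/j! ≈ 0.5838.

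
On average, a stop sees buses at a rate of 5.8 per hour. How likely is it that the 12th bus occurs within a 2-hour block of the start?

Over the interval, μ = 5.8 × 2 = 11.6 (a 2-hour block = 2 hours).
The 12th arrival falls in the interval iff at least 12 events occur there: P(S_12 ≤ t) = P(N ≥ 12) = 1 − P(N ≤ 11) ≈ 0.4920.

0.4920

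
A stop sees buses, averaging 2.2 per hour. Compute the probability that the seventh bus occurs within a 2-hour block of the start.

0.1564

Over the interval, μ = 2.2 × 2 = 4.4 (a 2-hour block = 2 hours).
The seventh arrival falls in the interval iff at least 7 events occur there: P(S_7 ≤ t) = P(N ≥ 7) = 1 − P(N ≤ 6) ≈ 0.1564.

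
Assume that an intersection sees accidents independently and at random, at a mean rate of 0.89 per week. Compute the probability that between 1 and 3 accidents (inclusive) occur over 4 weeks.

0.4953

Over the interval, μ = 0.89 × 4 = 3.56 (4 weeks).
P(1 ≤ N ≤ 3) = Σ_{j=1}^{3} e^(−3.56) · 3.56^j/j! ≈ 0.4953.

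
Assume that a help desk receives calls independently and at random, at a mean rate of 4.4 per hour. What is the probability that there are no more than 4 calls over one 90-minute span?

0.2127

Over the interval, μ = 4.4 × 1.5 = 6.6 (a 90-minute span = 1.5 hours).
P(N ≤ 4) = Σ_{j=0}^{4} e^(−μ) μ^j/j! ≈ 0.2127.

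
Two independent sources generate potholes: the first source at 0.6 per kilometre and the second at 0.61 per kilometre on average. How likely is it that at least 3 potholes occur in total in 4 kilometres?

0.8612

Independent Poisson processes superpose: combined rate λ = 0.6 + 0.61 = 1.21 per kilometre.
Over the interval, μ = 1.21 × 4 = 4.84 (4 kilometres).
P(N ≥ 3) = 1 − P(N ≤ 2) ≈ 0.8612.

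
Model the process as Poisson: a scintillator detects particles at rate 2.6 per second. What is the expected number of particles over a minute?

E[N] = λt = 2.6 × 60 = 156 (a minute = 60 seconds).

156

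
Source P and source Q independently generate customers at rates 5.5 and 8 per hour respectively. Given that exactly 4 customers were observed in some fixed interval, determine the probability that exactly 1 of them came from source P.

0.3391

Given the total, each event is independently from source P with probability p = λ_P/(λ_P+λ_Q) = 5.5/13.5 ≈ 0.4074.
So K ~ Binomial(4, 5.5/13.5): P(K = 1) = C(4,1) · (5.5/13.5)^1 · (8/13.5)^3 ≈ 0.3391.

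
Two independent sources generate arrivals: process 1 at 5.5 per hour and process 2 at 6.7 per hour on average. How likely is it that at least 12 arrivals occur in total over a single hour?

Independent Poisson processes superpose: combined rate λ = 5.5 + 6.7 = 12.2 per hour.
So μ = 12.2.
P(N ≥ 12) = 1 − P(N ≤ 11) ≈ 0.5611.

0.5611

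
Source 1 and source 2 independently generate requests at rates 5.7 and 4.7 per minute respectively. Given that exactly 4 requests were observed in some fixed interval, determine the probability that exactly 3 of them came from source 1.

0.2976

Given the total, each event is independently from source 1 with probability p = λ_1/(λ_1+λ_2) = 5.7/10.4 ≈ 0.5481.
So K ~ Binomial(4, 5.7/10.4): P(K = 3) = C(4,3) · (5.7/10.4)^3 · (4.7/10.4)^1 ≈ 0.2976.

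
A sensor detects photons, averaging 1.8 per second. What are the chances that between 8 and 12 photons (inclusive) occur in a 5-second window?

Over the interval, μ = 1.8 × 5 = 9 (a 5-second window = 5 seconds).
P(8 ≤ N ≤ 12) = Σ_{j=8}^{12} e^(−9) · 9^j/j! ≈ 0.5519.

0.5519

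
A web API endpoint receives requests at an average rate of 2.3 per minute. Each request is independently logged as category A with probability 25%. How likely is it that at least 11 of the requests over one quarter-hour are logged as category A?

Thinning: the requests that are logged as category A themselves form a Poisson process with rate 0.25 × 2.3 = 0.575 per minute.
Over the interval, μ = 0.575 × 15 = 8.625 (a quarter-hour = 15 minutes).
P(N ≥ 11) = 1 − P(N ≤ 10) ≈ 0.2506.

0.2506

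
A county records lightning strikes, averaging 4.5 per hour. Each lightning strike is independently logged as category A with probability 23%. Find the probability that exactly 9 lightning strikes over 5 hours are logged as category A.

0.0415

Thinning: the lightning strikes that are logged as category A themselves form a Poisson process with rate 0.23 × 4.5 = 1.035 per hour.
Over the interval, μ = 1.035 × 5 = 5.175 (5 hours).
P(N = 9) = e^(−5.175) · 5.175^9/9! ≈ 0.0415.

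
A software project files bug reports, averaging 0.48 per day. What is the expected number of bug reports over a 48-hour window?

E[N] = λt = 0.48 × 2 = 0.96 (a 48-hour window = 2 days).

0.96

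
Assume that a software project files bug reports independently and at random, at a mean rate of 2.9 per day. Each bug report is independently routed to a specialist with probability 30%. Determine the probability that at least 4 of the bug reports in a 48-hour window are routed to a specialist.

0.0993

Thinning: the bug reports that are routed to a specialist themselves form a Poisson process with rate 0.3 × 2.9 = 0.87 per day.
Over the interval, μ = 0.87 × 2 = 1.74 (a 48-hour window = 2 days).
P(N ≥ 4) = 1 − P(N ≤ 3) ≈ 0.0993.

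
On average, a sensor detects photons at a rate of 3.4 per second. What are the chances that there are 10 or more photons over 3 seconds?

Over the interval, μ = 3.4 × 3 = 10.2 (3 seconds).
P(N ≥ 10) = 1 − P(N ≤ 9) = 1 − Σ_{j=0}^{9} e^(−μ) μ^j/j! ≈ 0.5668.

0.5668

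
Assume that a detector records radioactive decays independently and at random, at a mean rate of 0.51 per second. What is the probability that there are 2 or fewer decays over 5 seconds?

Over the interval, μ = 0.51 × 5 = 2.55 (5 seconds).
P(N ≤ 2) = Σ_{j=0}^{2} e^(−μ) μ^j/j! ≈ 0.5311.

0.5311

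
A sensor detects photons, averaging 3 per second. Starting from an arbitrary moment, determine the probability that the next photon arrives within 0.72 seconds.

Inter-arrival times are exponential with rate λ = 3 per second.
P(T ≤ 0.72) = 1 − e^(−λt) = 1 − e^(−3 × 0.72) = 1 − e^(−2.16) ≈ 0.8847.

0.8847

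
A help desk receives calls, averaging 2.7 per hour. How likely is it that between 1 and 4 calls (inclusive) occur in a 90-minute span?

Over the interval, μ = 2.7 × 1.5 = 4.05 (a 90-minute span = 1.5 hours).
P(1 ≤ N ≤ 4) = Σ_{j=1}^{4} e^(−4.05) · 4.05^j/j! ≈ 0.6016.

0.6016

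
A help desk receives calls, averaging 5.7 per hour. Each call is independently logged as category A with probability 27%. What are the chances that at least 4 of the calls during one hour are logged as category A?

Thinning: the calls that are logged as category A themselves form a Poisson process with rate 0.27 × 5.7 = 1.539 per hour.
So μ = 1.539.
P(N ≥ 4) = 1 − P(N ≤ 3) ≈ 0.0706.

0.0706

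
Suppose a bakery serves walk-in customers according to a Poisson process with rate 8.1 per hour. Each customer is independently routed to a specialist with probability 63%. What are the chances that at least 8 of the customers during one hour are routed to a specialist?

Thinning: the customers that are routed to a specialist themselves form a Poisson process with rate 0.63 × 8.1 = 5.103 per hour.
So μ = 5.103.
P(N ≥ 8) = 1 − P(N ≤ 7) ≈ 0.1443.

0.1443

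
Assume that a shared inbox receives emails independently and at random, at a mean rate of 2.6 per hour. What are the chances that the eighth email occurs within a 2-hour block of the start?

Over the interval, μ = 2.6 × 2 = 5.2 (a 2-hour block = 2 hours).
The eighth arrival falls in the interval iff at least 8 events occur there: P(S_8 ≤ t) = P(N ≥ 8) = 1 − P(N ≤ 7) ≈ 0.1551.

0.1551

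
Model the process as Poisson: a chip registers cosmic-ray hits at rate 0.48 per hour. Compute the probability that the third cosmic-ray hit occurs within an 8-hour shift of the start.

0.7375

Over the interval, μ = 0.48 × 8 = 3.84 (an 8-hour shift = 8 hours).
The third arrival falls in the interval iff at least 3 events occur there: P(S_3 ≤ t) = P(N ≥ 3) = 1 − P(N ≤ 2) ≈ 0.7375.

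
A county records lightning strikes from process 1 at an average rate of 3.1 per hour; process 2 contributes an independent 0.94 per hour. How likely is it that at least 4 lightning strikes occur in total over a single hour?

0.5743

Independent Poisson processes superpose: combined rate λ = 3.1 + 0.94 = 4.04 per hour.
So μ = 4.04.
P(N ≥ 4) = 1 − P(N ≤ 3) ≈ 0.5743.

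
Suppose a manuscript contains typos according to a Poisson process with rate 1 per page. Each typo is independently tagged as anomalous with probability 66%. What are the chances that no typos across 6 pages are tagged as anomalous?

Thinning: the typos that are tagged as anomalous themselves form a Poisson process with rate 0.66 × 1 = 0.66 per page.
Over the interval, μ = 0.66 × 6 = 3.96 (6 pages).
P(N = 0) = e^(−3.96) · 3.96^0/0! ≈ 0.0191.

0.0191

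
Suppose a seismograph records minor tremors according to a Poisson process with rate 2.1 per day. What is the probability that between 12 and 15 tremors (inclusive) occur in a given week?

Over the interval, μ = 2.1 × 7 = 14.7 (a week = 7 days).
P(12 ≤ N ≤ 15) = Σ_{j=12}^{15} e^(−14.7) · 14.7^j/j! ≈ 0.3933.

0.3933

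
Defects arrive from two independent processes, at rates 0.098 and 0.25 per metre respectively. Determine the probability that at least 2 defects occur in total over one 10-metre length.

0.8620

Independent Poisson processes superpose: combined rate λ = 0.098 + 0.25 = 0.348 per metre.
Over the interval, μ = 0.348 × 10 = 3.48 (a 10-metre length = 10 metres).
P(N ≥ 2) = 1 − P(N ≤ 1) ≈ 0.8620.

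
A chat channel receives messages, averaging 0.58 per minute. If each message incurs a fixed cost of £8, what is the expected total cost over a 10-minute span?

E[N] = 0.58 × 10 = 5.8 (a 10-minute span = 10 minutes); E[cost] = 5.8 × £8 = £46.4.

£46.4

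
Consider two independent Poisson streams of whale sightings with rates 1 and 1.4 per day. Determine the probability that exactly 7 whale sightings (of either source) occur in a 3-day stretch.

Independent Poisson processes superpose: combined rate λ = 1 + 1.4 = 2.4 per day.
Over the interval, μ = 2.4 × 3 = 7.2 (a 3-day stretch = 3 days).
P(N = 7) = e^(−7.2) · 7.2^7/7! ≈ 0.1486.

0.1486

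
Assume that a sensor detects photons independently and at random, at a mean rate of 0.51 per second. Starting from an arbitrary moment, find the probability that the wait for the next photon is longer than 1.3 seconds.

0.5153

The wait for the next event is exponential with rate λ = 0.51 per second.
P(T > 1.3) = e^(−λt) = e^(−0.51 × 1.3) = e^(−0.663) ≈ 0.5153.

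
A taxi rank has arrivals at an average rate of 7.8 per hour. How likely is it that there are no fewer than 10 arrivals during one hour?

With mean μ = 7.8 per hour,
P(N ≥ 10) = 1 − P(N ≤ 9) = 1 − Σ_{j=0}^{9} e^(−μ) μ^j/j! ≈ 0.2589.

0.2589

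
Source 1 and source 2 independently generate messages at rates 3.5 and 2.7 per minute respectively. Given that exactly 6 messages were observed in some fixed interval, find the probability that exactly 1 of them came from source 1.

0.0531

Given the total, each event is independently from source 1 with probability p = λ_1/(λ_1+λ_2) = 3.5/6.2 ≈ 0.5645.
So K ~ Binomial(6, 3.5/6.2): P(K = 1) = C(6,1) · (3.5/6.2)^1 · (2.7/6.2)^5 ≈ 0.0531.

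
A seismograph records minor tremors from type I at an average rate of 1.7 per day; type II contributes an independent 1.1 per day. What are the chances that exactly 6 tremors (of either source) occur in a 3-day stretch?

Independent Poisson processes superpose: combined rate λ = 1.7 + 1.1 = 2.8 per day.
Over the interval, μ = 2.8 × 3 = 8.4 (a 3-day stretch = 3 days).
P(N = 6) = e^(−8.4) · 8.4^6/6! ≈ 0.1097.

0.1097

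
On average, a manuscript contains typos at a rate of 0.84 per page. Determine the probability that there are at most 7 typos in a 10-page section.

Over the interval, μ = 0.84 × 10 = 8.4 (a 10-page section = 10 pages).
P(N ≤ 7) = Σ_{j=0}^{7} e^(−μ) μ^j/j! ≈ 0.3987.

0.3987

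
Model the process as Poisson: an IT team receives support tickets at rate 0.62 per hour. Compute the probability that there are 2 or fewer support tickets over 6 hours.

Over the interval, μ = 0.62 × 6 = 3.72 (6 hours).
P(N ≤ 2) = Σ_{j=0}^{2} e^(−μ) μ^j/j! ≈ 0.2821.

0.2821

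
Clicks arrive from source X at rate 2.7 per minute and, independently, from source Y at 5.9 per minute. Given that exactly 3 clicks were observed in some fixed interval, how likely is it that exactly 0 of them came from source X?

0.3229

Given the total, each event is independently from source X with probability p = λ_X/(λ_X+λ_Y) = 2.7/8.6 ≈ 0.3140.
So K ~ Binomial(3, 2.7/8.6): P(K = 0) = C(3,0) · (2.7/8.6)^0 · (5.9/8.6)^3 ≈ 0.3229.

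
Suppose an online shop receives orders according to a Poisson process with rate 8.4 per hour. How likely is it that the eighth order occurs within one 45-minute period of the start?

Over the interval, μ = 8.4 × 0.75 = 6.3 (a 45-minute period = 0.75 hours).
The eighth arrival falls in the interval iff at least 8 events occur there: P(S_8 ≤ t) = P(N ≥ 8) = 1 − P(N ≤ 7) ≈ 0.2983.

0.2983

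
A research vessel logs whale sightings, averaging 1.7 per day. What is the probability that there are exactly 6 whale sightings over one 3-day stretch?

0.1490

Over the interval, μ = 1.7 × 3 = 5.1 (a 3-day stretch = 3 days).
P(N = 6) = e^(−μ) μ^6/6! = e^(−5.1) · 5.1^6/720 ≈ 0.1490.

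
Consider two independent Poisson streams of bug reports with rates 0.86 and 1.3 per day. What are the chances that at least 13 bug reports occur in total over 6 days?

Independent Poisson processes superpose: combined rate λ = 0.86 + 1.3 = 2.16 per day.
Over the interval, μ = 2.16 × 6 = 12.96 (6 days).
P(N ≥ 13) = 1 − P(N ≤ 12) ≈ 0.5325.

0.5325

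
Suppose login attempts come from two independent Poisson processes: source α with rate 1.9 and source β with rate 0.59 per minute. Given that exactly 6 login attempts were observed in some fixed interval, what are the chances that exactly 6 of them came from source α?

Given the total, each event is independently from source α with probability p = λ_α/(λ_α+λ_β) = 1.9/2.49 ≈ 0.7631.
So K ~ Binomial(6, 1.9/2.49): P(K = 6) = C(6,6) · (1.9/2.49)^6 · (0.59/2.49)^0 ≈ 0.1974.

0.1974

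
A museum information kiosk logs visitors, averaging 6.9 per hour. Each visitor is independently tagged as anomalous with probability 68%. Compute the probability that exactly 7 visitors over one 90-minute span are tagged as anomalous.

Thinning: the visitors that are tagged as anomalous themselves form a Poisson process with rate 0.68 × 6.9 = 4.692 per hour.
Over the interval, μ = 4.692 × 1.5 = 7.038 (a 90-minute span = 1.5 hours).
P(N = 7) = e^(−7.038) · 7.038^7/7! ≈ 0.1490.

0.1490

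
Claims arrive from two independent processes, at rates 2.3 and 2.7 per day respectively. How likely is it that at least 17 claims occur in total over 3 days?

Independent Poisson processes superpose: combined rate λ = 2.3 + 2.7 = 5 per day.
Over the interval, μ = 5 × 3 = 15 (3 days).
P(N ≥ 17) = 1 − P(N ≤ 16) ≈ 0.3359.

0.3359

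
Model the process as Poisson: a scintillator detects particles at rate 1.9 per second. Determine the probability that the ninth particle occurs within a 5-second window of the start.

Over the interval, μ = 1.9 × 5 = 9.5 (a 5-second window = 5 seconds).
The ninth arrival falls in the interval iff at least 9 events occur there: P(S_9 ≤ t) = P(N ≥ 9) = 1 − P(N ≤ 8) ≈ 0.6082.

0.6082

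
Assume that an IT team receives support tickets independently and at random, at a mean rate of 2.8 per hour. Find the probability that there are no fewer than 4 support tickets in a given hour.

With mean μ = 2.8 per hour,
P(N ≥ 4) = 1 − P(N ≤ 3) = 1 − Σ_{j=0}^{3} e^(−μ) μ^j/j! ≈ 0.3081.

0.3081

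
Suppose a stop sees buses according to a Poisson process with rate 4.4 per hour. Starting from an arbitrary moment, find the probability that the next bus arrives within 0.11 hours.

Inter-arrival times are exponential with rate λ = 4.4 per hour.
P(T ≤ 0.11) = 1 − e^(−λt) = 1 − e^(−4.4 × 0.11) = 1 − e^(−0.484) ≈ 0.3837.

0.3837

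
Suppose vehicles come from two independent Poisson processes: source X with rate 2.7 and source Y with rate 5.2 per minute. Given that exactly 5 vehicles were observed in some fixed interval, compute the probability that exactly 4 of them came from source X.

Given the total, each event is independently from source X with probability p = λ_X/(λ_X+λ_Y) = 2.7/7.9 ≈ 0.3418.
So K ~ Binomial(5, 2.7/7.9): P(K = 4) = C(5,4) · (2.7/7.9)^4 · (5.2/7.9)^1 ≈ 0.0449.

0.0449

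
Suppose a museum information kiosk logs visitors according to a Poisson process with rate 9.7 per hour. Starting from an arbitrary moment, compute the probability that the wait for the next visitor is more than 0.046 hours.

0.6401

The wait for the next event is exponential with rate λ = 9.7 per hour.
P(T > 0.046) = e^(−λt) = e^(−9.7 × 0.046) = e^(−0.4462) ≈ 0.6401.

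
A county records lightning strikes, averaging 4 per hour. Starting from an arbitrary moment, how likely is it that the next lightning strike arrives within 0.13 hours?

Inter-arrival times are exponential with rate λ = 4 per hour.
P(T ≤ 0.13) = 1 − e^(−λt) = 1 − e^(−4 × 0.13) = 1 − e^(−0.52) ≈ 0.4055.

0.4055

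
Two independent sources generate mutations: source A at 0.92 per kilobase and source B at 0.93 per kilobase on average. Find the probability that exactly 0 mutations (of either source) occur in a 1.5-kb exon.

Independent Poisson processes superpose: combined rate λ = 0.92 + 0.93 = 1.85 per kilobase.
Over the interval, μ = 1.85 × 1.5 = 2.775 (a 1.5-kb exon = 1.5 kilobases).
P(N = 0) = e^(−2.775) · 2.775^0/0! ≈ 0.0623.

0.0623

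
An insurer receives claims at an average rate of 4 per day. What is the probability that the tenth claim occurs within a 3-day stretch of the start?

Over the interval, μ = 4 × 3 = 12 (a 3-day stretch = 3 days).
The tenth arrival falls in the interval iff at least 10 events occur there: P(S_10 ≤ t) = P(N ≥ 10) = 1 − P(N ≤ 9) ≈ 0.7576.

0.7576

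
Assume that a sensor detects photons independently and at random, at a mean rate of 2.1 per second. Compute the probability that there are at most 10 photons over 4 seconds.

Over the interval, μ = 2.1 × 4 = 8.4 (4 seconds).
P(N ≤ 10) = Σ_{j=0}^{10} e^(−μ) μ^j/j! ≈ 0.7743.

0.7743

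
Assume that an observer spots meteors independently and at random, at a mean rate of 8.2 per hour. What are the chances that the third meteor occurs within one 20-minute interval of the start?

0.5145

Over the interval, μ = 8.2 × 1/3 ≈ 2.73333 (a 20-minute interval = 1/3 hours).
The third arrival falls in the interval iff at least 3 events occur there: P(S_3 ≤ t) = P(N ≥ 3) = 1 − P(N ≤ 2) ≈ 0.5145.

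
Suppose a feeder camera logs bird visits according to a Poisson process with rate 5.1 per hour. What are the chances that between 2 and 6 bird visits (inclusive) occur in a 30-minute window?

0.7072

Over the interval, μ = 5.1 × 0.5 = 2.55 (a 30-minute window = 0.5 hours).
P(2 ≤ N ≤ 6) = Σ_{j=2}^{6} e^(−2.55) · 2.55^j/j! ≈ 0.7072.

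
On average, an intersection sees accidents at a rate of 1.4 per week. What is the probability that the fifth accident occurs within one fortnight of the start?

0.1523

Over the interval, μ = 1.4 × 2 = 2.8 (a fortnight = 2 weeks).
The fifth arrival falls in the interval iff at least 5 events occur there: P(S_5 ≤ t) = P(N ≥ 5) = 1 − P(N ≤ 4) ≈ 0.1523.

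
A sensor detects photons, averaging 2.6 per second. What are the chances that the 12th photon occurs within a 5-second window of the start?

0.6468

Over the interval, μ = 2.6 × 5 = 13 (a 5-second window = 5 seconds).
The 12th arrival falls in the interval iff at least 12 events occur there: P(S_12 ≤ t) = P(N ≥ 12) = 1 − P(N ≤ 11) ≈ 0.6468.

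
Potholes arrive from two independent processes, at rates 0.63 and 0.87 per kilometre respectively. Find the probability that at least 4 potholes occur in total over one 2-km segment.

0.3528

Independent Poisson processes superpose: combined rate λ = 0.63 + 0.87 = 1.5 per kilometre.
Over the interval, μ = 1.5 × 2 = 3 (a 2-km segment = 2 kilometres).
P(N ≥ 4) = 1 − P(N ≤ 3) ≈ 0.3528.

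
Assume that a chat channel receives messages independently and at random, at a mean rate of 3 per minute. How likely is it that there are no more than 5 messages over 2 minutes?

Over the interval, μ = 3 × 2 = 6 (2 minutes).
P(N ≤ 5) = Σ_{j=0}^{5} e^(−μ) μ^j/j! ≈ 0.4457.

0.4457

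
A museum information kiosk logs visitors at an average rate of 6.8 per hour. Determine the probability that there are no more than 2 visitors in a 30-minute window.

Over the interval, μ = 6.8 × 0.5 = 3.4 (a 30-minute window = 0.5 hours).
P(N ≤ 2) = Σ_{j=0}^{2} e^(−μ) μ^j/j! ≈ 0.3397.

0.3397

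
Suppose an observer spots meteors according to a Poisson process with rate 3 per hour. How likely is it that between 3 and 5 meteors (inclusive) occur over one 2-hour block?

Over the interval, μ = 3 × 2 = 6 (a 2-hour block = 2 hours).
P(3 ≤ N ≤ 5) = Σ_{j=3}^{5} e^(−6) · 6^j/j! ≈ 0.3837.

0.3837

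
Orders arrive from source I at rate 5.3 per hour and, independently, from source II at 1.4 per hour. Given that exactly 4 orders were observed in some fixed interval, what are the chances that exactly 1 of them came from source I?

0.0289

Given the total, each event is independently from source I with probability p = λ_I/(λ_I+λ_II) = 5.3/6.7 ≈ 0.7910.
So K ~ Binomial(4, 5.3/6.7): P(K = 1) = C(4,1) · (5.3/6.7)^1 · (1.4/6.7)^3 ≈ 0.0289.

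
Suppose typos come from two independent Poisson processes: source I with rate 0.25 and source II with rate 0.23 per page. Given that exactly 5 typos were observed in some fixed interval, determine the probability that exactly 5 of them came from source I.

Given the total, each event is independently from source I with probability p = λ_I/(λ_I+λ_II) = 0.25/0.48 ≈ 0.5208.
So K ~ Binomial(5, 0.25/0.48): P(K = 5) = C(5,5) · (0.25/0.48)^5 · (0.23/0.48)^0 ≈ 0.0383.

0.0383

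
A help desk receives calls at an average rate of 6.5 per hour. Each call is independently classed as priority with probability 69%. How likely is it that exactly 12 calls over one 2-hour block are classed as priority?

0.0720

Thinning: the calls that are classed as priority themselves form a Poisson process with rate 0.69 × 6.5 = 4.485 per hour.
Over the interval, μ = 4.485 × 2 = 8.97 (a 2-hour block = 2 hours).
P(N = 12) = e^(−8.97) · 8.97^12/12! ≈ 0.0720.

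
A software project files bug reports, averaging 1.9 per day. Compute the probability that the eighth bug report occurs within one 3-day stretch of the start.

Over the interval, μ = 1.9 × 3 = 5.7 (a 3-day stretch = 3 days).
The eighth arrival falls in the interval iff at least 8 events occur there: P(S_8 ≤ t) = P(N ≥ 8) = 1 − P(N ≤ 7) ≈ 0.2159.

0.2159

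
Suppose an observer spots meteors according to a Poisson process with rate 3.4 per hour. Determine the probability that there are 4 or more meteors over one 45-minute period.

Over the interval, μ = 3.4 × 0.75 = 2.55 (a 45-minute period = 0.75 hours).
P(N ≥ 4) = 1 − P(N ≤ 3) = 1 − Σ_{j=0}^{3} e^(−μ) μ^j/j! ≈ 0.2532.

0.2532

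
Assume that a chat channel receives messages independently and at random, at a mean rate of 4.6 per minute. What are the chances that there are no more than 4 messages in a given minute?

With mean μ = 4.6 per minute,
P(N ≤ 4) = Σ_{j=0}^{4} e^(−μ) μ^j/j! ≈ 0.5132.

0.5132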